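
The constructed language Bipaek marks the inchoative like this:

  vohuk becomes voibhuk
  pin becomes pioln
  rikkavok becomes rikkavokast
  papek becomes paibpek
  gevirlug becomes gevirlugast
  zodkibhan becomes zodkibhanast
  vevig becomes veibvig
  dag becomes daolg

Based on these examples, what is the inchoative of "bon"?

booln

"bon" has 1 vowel. The stems with 1 vowel (pin → pioln, dag → daolg) insert -ol- after the first vowel.
So bon → booln.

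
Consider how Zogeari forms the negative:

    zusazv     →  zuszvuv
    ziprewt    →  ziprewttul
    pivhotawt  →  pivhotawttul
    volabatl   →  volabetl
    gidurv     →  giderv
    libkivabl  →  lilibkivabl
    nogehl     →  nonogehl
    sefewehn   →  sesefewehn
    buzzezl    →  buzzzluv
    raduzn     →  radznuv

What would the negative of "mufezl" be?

buzzezl and volabatl both end in -l yet inflect differently (buzzzluv, volabetl), so the final letter is not what conditions the rule; the second-to-last letter is.
"mufezl" has second-to-last letter 'z'. The stems whose second-to-last letter is 'z' (raduzn → radznuv, buzzezl → buzzzluv, zusazv → zuszvuv) delete the last vowel and add -uv.
So mufezl → mufzluv.

mufzluv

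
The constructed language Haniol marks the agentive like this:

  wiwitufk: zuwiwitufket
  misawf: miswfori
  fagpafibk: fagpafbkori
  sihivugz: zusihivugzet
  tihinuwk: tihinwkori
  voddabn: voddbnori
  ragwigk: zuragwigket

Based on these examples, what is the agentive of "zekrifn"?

zuzekrifnet

"zekrifn" has second-to-last letter 'f'. The one such stem in the data (wiwitufk → zuwiwitufket) adds zu- … -et around the stem, so the same rule applies.
The other pattern: stems whose second-to-last letter is 'b' or 'w' delete the last vowel and add -ori.
So zekrifn → zuzekrifnet.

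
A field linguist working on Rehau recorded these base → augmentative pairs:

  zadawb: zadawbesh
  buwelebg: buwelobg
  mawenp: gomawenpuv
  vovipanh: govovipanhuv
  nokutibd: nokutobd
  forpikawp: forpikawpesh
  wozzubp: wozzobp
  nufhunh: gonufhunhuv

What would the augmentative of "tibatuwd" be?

forpikawp and wozzubp both end in -p yet inflect differently (forpikawpesh, wozzobp), so the final letter is not what conditions the rule; the second-to-last letter is.
"tibatuwd" has second-to-last letter 'w'. The stems whose second-to-last letter is 'w' (zadawb → zadawbesh, forpikawp → forpikawpesh) add -esh.
So tibatuwd → tibatuwdesh.

tibatuwdesh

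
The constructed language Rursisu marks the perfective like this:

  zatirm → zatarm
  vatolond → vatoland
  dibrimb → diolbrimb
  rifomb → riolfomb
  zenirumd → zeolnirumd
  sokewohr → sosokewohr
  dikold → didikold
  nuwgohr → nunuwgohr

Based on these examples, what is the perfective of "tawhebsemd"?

vatolond and zenirumd both end in -d yet inflect differently (vatoland, zeolnirumd), so the final letter is not what conditions the rule; the second-to-last letter is.
"tawhebsemd" has second-to-last letter 'm'. The stems whose second-to-last letter is 'm' (dibrimb → diolbrimb, rifomb → riolfomb, zenirumd → zeolnirumd) insert -ol- after the first vowel.
So tawhebsemd → taolwhebsemd.

taolwhebsemd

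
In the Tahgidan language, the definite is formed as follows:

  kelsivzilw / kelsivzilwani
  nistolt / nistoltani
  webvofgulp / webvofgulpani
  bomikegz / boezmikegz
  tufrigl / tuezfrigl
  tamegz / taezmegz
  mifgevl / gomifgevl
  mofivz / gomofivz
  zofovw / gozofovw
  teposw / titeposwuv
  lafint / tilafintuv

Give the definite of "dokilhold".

"dokilhold" has second-to-last letter 'l'. The stems whose second-to-last letter is 'l' (kelsivzilw → kelsivzilwani, nistolt → nistoltani, webvofgulp → webvofgulpani) add -ani.
So dokilhold → dokilholdani.

dokilholdani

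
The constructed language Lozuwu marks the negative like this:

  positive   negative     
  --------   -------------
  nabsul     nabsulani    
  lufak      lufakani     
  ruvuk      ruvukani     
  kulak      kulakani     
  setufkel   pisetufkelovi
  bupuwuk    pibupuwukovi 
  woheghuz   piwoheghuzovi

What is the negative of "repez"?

"repez" has 2 vowels. The stems with 2 vowels (nabsul → nabsulani, lufak → lufakani, ruvuk → ruvukani) add -ani.
So repez → repezani.

repezani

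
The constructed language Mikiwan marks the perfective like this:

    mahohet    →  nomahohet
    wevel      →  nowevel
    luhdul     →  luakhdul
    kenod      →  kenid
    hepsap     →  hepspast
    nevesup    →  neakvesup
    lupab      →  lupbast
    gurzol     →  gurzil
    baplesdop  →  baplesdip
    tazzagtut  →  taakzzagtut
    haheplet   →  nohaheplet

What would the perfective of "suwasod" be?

suwasid

luhdul and gurzol both end in -l yet inflect differently (luakhdul, gurzil), so the final letter is not what conditions the rule; the last vowel is.
"suwasod" has last vowel 'o'. The stems whose last vowel is 'o' (kenod → kenid, gurzol → gurzil, baplesdop → baplesdip) change the last vowel to 'i'.
So suwasod → suwasid.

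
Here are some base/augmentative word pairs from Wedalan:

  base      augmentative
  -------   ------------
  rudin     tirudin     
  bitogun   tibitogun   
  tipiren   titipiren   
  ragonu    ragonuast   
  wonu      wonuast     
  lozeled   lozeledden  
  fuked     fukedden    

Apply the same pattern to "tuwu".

tuwuast

bitogun and ragonu both have last vowel 'u' yet inflect differently (tibitogun, ragonuast), so the last vowel is not what conditions the rule; the final letter is.
"tuwu" ends in -u. The stems ending in -u (ragonu → ragonuast, wonu → wonuast) add -ast.
So tuwu → tuwuast.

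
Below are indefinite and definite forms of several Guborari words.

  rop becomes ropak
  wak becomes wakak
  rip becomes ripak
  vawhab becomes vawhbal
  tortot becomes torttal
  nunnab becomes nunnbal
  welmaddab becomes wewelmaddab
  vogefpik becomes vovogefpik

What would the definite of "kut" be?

kutak

vawhab and welmaddab both end in -b yet inflect differently (vawhbal, wewelmaddab), so the final letter is not what conditions the rule; the number of vowels is.
"kut" has 1 vowel. The stems with 1 vowel (rop → ropak, wak → wakak, rip → ripak) add -ak.
So kut → kutak.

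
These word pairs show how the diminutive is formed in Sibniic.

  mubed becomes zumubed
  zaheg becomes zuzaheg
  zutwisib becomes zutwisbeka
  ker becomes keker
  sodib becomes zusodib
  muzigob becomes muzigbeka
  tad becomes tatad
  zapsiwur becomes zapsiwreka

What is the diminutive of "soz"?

tad and mubed both end in -d yet inflect differently (tatad, zumubed), so the final letter is not what conditions the rule; the number of vowels is.
"soz" has 1 vowel. The stems with 1 vowel (ker → keker, tad → tatad) repeat the first consonant+vowel as a prefix.
The other patterns: stems with 2 vowels add the prefix zu-; stems with 3 vowels delete the last vowel and add -eka.
So soz → sosoz.

sosoz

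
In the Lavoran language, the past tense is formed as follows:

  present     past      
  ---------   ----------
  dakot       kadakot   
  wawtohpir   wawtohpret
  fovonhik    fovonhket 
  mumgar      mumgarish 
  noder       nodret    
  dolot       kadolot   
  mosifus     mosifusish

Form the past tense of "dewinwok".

mumgar and wawtohpir both end in -r yet inflect differently (mumgarish, wawtohpret), so the final letter is not what conditions the rule; the last vowel is.
"dewinwok" has last vowel 'o'. The stems whose last vowel is 'o' (dakot → kadakot, dolot → kadolot) add the prefix ka-.
The other patterns: stems whose last vowel is 'a' or 'u' add -ish; stems whose last vowel is 'e' or 'i' delete the last vowel and add -et.
So dewinwok → kadewinwok.

kadewinwok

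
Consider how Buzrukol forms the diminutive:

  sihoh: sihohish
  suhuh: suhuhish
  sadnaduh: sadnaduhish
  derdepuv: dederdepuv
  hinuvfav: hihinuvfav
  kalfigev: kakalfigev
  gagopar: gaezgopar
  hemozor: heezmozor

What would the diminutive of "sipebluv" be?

suhuh and derdepuv both have last vowel 'u' yet inflect differently (suhuhish, dederdepuv), so the last vowel is not what conditions the rule; the final letter is.
"sipebluv" ends in -v. The stems ending in -v (derdepuv → dederdepuv, hinuvfav → hihinuvfav, kalfigev → kakalfigev) repeat the first consonant+vowel as a prefix.
The other patterns: stems ending in -h add -ish; stems ending in -r insert -ez- after the first vowel.
So sipebluv → sisipebluv.

sisipebluv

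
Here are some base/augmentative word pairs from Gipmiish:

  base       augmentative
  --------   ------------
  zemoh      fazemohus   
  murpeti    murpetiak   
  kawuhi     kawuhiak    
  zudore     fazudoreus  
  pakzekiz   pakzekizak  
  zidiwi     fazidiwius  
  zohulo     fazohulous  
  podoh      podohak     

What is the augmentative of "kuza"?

kuzaak

zemoh and podoh both end in -h yet inflect differently (fazemohus, podohak), so the final letter is not what conditions the rule; the first letter is.
"kuza" begins with k-. The one such stem in the data (kawuhi → kawuhiak) adds -ak, so the same rule applies.
So kuza → kuzaak.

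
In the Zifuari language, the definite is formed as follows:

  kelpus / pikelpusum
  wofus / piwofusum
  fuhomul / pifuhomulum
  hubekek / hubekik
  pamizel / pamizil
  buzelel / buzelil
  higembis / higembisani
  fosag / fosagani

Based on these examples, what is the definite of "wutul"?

"wutul" has last vowel 'u'. The stems whose last vowel is 'u' (kelpus → pikelpusum, wofus → piwofusum, fuhomul → pifuhomulum) add pi- … -um around the stem.
So wutul → piwutulum.

piwutulum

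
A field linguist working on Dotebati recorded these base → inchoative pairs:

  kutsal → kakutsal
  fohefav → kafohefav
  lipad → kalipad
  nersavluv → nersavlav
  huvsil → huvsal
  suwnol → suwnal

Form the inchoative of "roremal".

karoremal

"roremal" has last vowel 'a'. The stems whose last vowel is 'a' (kutsal → kakutsal, fohefav → kafohefav, lipad → kalipad) add the prefix ka-.
The other pattern: stems whose last vowel is 'i', 'o' or 'u' change the last vowel to 'a'.
So roremal → karoremal.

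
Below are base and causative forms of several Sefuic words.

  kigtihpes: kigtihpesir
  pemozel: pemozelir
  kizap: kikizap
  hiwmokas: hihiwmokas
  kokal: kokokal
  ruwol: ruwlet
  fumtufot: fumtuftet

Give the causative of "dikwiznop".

dikwiznpet

"dikwiznop" has last vowel 'o'. The stems whose last vowel is 'o' (ruwol → ruwlet, fumtufot → fumtuftet) delete the last vowel and add -et.
The other patterns: stems whose last vowel is 'e' add -ir; stems whose last vowel is 'a' repeat the first consonant+vowel as a prefix.
So dikwiznop → dikwiznpet.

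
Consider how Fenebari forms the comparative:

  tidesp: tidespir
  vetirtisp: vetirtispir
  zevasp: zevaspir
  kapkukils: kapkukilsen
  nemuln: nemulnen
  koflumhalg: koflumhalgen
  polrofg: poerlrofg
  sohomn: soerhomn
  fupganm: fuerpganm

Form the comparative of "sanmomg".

saernmomg

"sanmomg" has second-to-last letter 'm'. The one such stem in the data (sohomn → soerhomn) inserts -er- after the first vowel (as do polrofg, fupganm), so the same rule applies.
So sanmomg → saernmomg.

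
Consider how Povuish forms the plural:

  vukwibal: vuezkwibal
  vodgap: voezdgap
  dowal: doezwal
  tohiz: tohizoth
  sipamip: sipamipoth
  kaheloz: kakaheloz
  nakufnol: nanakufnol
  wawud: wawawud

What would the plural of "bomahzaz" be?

boezmahzaz

vodgap and sipamip both end in -p yet inflect differently (voezdgap, sipamipoth), so the final letter is not what conditions the rule; the last vowel is.
"bomahzaz" has last vowel 'a'. The stems whose last vowel is 'a' (vukwibal → vuezkwibal, vodgap → voezdgap, dowal → doezwal) insert -ez- after the first vowel.
So bomahzaz → boezmahzaz.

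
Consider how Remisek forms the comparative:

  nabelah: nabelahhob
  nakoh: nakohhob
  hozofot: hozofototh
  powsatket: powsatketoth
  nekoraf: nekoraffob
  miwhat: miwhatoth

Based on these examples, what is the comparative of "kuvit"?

kuvitoth

miwhat and nekoraf both have last vowel 'a' yet inflect differently (miwhatoth, nekoraffob), so the last vowel is not what conditions the rule; the final letter is.
"kuvit" ends in -t. The stems ending in -t (hozofot → hozofototh, miwhat → miwhatoth, powsatket → powsatketoth) add -oth.
The other pattern: stems ending in -f or -h double the final consonant and add -ob.
So kuvit → kuvitoth.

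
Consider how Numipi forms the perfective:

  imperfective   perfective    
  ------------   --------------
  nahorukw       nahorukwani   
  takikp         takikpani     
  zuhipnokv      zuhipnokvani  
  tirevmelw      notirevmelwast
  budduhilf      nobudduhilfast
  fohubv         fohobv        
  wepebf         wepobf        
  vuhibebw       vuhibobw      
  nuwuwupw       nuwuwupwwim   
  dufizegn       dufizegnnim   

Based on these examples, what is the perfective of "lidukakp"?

nahorukw and tirevmelw both end in -w yet inflect differently (nahorukwani, notirevmelwast), so the final letter is not what conditions the rule; the second-to-last letter is.
"lidukakp" has second-to-last letter 'k'. The stems whose second-to-last letter is 'k' (nahorukw → nahorukwani, takikp → takikpani, zuhipnokv → zuhipnokvani) add -ani.
The other patterns: stems whose second-to-last letter is 'l' add no- … -ast around the stem; stems whose second-to-last letter is 'b' change the last vowel to 'o'; stems whose second-to-last letter is 'g' or 'p' double the final consonant and add -im.
So lidukakp → lidukakpani.

lidukakpani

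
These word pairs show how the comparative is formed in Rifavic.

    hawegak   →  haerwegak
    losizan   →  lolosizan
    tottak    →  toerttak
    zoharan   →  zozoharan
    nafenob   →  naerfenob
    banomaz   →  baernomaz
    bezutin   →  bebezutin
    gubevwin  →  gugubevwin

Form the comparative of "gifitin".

zoharan and hawegak both have last vowel 'a' yet inflect differently (zozoharan, haerwegak), so the last vowel is not what conditions the rule; the final letter is.
"gifitin" ends in -n. The stems ending in -n (gubevwin → gugubevwin, zoharan → zozoharan, bezutin → bebezutin) repeat the first consonant+vowel as a prefix.
The other pattern: stems ending in -b, -k or -z insert -er- after the first vowel.
So gifitin → gigifitin.

gigifitin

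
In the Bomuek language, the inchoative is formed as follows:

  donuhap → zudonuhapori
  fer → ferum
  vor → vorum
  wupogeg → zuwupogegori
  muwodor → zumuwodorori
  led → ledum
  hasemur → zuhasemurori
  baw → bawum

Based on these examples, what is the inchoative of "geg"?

fer and hasemur both end in -r yet inflect differently (ferum, zuhasemurori), so the final letter is not what conditions the rule; the number of vowels is.
"geg" has 1 vowel. The stems with 1 vowel (fer → ferum, vor → vorum, led → ledum) add -um.
The other pattern: stems with 3 vowels add zu- … -ori around the stem.
So geg → gegum.

gegum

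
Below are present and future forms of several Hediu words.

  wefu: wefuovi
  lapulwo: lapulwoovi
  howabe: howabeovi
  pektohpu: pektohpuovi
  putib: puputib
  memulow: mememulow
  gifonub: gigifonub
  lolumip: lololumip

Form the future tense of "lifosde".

lifosdeovi

lapulwo and memulow both have last vowel 'o' yet inflect differently (lapulwoovi, mememulow), so the last vowel is not what conditions the rule; whether the stem ends in a vowel or a consonant is.
"lifosde" ends in a vowel. The stems ending in a vowel (wefu → wefuovi, lapulwo → lapulwoovi, howabe → howabeovi) add -ovi.
The other pattern: stems ending in a consonant repeat the first consonant+vowel as a prefix.
So lifosde → lifosdeovi.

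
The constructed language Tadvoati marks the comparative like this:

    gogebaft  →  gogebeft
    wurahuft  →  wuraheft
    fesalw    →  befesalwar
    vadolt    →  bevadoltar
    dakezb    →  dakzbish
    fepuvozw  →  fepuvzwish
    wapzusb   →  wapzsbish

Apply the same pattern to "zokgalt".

bezokgaltar

gogebaft and vadolt both end in -t yet inflect differently (gogebeft, bevadoltar), so the final letter is not what conditions the rule; the second-to-last letter is.
"zokgalt" has second-to-last letter 'l'. The stems whose second-to-last letter is 'l' (fesalw → befesalwar, vadolt → bevadoltar) add be- … -ar around the stem.
So zokgalt → bezokgaltar.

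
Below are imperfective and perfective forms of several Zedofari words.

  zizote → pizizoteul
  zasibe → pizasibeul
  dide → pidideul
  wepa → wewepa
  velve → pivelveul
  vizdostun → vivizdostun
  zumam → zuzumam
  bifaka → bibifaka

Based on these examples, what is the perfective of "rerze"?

pirerzeul

zasibe and zumam both begin with z- yet inflect differently (pizasibeul, zuzumam), so the first letter is not what conditions the rule; the final letter is.
"rerze" ends in -e. The stems ending in -e (dide → pidideul, velve → pivelveul, zasibe → pizasibeul) add pi- … -ul around the stem.
So rerze → pirerzeul.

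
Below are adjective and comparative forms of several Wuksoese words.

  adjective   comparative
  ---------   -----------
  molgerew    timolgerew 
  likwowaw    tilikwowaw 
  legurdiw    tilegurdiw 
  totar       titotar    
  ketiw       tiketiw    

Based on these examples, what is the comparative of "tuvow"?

tituvow

Every pair shown (molgerew → timolgerew, likwowaw → tilikwowaw, legurdiw → tilegurdiw, …) follows the same rule: add the prefix ti-.
So tuvow → tituvow.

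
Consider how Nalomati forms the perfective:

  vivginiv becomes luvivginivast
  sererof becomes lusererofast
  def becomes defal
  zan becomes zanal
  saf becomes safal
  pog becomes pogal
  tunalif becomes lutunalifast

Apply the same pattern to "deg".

tunalif and saf both end in -f yet inflect differently (lutunalifast, safal), so the final letter is not what conditions the rule; the number of vowels is.
"deg" has 1 vowel. The stems with 1 vowel (pog → pogal, saf → safal, zan → zanal) add -al.
So deg → degal.

degal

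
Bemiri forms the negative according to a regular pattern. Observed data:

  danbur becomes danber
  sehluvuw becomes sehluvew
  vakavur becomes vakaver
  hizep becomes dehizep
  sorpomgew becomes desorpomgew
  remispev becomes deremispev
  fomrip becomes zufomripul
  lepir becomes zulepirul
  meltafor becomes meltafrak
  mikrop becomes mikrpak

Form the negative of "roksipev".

deroksipev

sehluvuw and sorpomgew both end in -w yet inflect differently (sehluvew, desorpomgew), so the final letter is not what conditions the rule; the last vowel is.
"roksipev" has last vowel 'e'. The stems whose last vowel is 'e' (hizep → dehizep, sorpomgew → desorpomgew, remispev → deremispev) add the prefix de-.
The other patterns: stems whose last vowel is 'u' change the last vowel to 'e'; stems whose last vowel is 'i' add zu- … -ul around the stem; stems whose last vowel is 'o' delete the last vowel and add -ak.
So roksipev → deroksipev.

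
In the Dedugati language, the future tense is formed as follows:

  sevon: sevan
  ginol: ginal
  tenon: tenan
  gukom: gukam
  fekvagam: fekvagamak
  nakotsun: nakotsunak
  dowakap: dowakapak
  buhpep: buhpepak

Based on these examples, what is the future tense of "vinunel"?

vinunelak

gukom and fekvagam both end in -m yet inflect differently (gukam, fekvagamak), so the final letter is not what conditions the rule; the last vowel is.
"vinunel" has last vowel 'e'. The one such stem in the data (buhpep → buhpepak) adds -ak, so the same rule applies.
The other pattern: stems whose last vowel is 'o' change the last vowel to 'a'.
So vinunel → vinunelak.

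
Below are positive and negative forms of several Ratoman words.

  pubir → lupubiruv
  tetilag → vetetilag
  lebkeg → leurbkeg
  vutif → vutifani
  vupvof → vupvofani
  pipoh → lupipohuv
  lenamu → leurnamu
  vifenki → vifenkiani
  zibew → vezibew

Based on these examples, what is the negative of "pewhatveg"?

lupewhatveguv

"pewhatveg" begins with p-. The stems beginning with p- (pubir → lupubiruv, pipoh → lupipohuv) add lu- … -uv around the stem.
So pewhatveg → lupewhatveguv.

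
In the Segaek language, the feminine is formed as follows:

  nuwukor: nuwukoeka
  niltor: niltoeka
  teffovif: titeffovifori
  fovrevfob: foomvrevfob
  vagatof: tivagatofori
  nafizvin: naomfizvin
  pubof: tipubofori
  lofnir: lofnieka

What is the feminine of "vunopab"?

vuomnopab

pubof and niltor both have last vowel 'o' yet inflect differently (tipubofori, niltoeka), so the last vowel is not what conditions the rule; the final letter is.
"vunopab" ends in -b. The one such stem in the data (fovrevfob → foomvrevfob) inserts -om- after the first vowel (as does nafizvin), so the same rule applies.
So vunopab → vuomnopab.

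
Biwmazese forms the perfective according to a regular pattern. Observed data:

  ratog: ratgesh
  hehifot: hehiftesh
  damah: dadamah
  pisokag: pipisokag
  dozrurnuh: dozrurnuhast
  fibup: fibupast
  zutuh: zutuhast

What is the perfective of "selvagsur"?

"selvagsur" has last vowel 'u'. The stems whose last vowel is 'u' (dozrurnuh → dozrurnuhast, fibup → fibupast, zutuh → zutuhast) add -ast.
So selvagsur → selvagsurast.

selvagsurast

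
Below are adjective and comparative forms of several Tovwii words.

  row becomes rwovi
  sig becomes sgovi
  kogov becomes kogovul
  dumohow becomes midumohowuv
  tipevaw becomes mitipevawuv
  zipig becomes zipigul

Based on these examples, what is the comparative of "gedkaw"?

gedkawul

sig and zipig both end in -g yet inflect differently (sgovi, zipigul), so the final letter is not what conditions the rule; the number of vowels is.
"gedkaw" has 2 vowels. The stems with 2 vowels (zipig → zipigul, kogov → kogovul) add -ul.
The other patterns: stems with 1 vowel delete the last vowel and add -ovi; stems with 3 vowels add mi- … -uv around the stem.
So gedkaw → gedkawul.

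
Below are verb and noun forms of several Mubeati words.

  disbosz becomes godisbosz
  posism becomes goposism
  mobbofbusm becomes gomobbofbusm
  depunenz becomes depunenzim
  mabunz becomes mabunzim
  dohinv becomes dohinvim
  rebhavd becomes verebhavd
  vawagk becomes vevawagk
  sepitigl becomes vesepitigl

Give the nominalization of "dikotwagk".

vedikotwagk

"dikotwagk" has second-to-last letter 'g'. The stems whose second-to-last letter is 'g' (vawagk → vevawagk, sepitigl → vesepitigl) add the prefix ve-.
So dikotwagk → vedikotwagk.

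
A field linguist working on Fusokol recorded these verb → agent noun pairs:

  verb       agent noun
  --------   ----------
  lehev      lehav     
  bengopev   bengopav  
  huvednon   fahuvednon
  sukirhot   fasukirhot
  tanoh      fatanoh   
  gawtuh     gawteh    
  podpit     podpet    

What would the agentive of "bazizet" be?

bazizat

tanoh and gawtuh both end in -h yet inflect differently (fatanoh, gawteh), so the final letter is not what conditions the rule; the last vowel is.
"bazizet" has last vowel 'e'. The stems whose last vowel is 'e' (lehev → lehav, bengopev → bengopav) change the last vowel to 'a'.
The other patterns: stems whose last vowel is 'o' add the prefix fa-; stems whose last vowel is 'i' or 'u' change the last vowel to 'e'.
So bazizet → bazizat.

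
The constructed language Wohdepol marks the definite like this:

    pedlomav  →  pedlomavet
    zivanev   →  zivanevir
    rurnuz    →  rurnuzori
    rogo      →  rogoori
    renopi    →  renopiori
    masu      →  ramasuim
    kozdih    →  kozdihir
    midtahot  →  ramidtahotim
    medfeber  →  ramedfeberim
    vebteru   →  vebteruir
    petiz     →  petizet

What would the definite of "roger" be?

petiz and rurnuz both end in -z yet inflect differently (petizet, rurnuzori), so the final letter is not what conditions the rule; the first letter is.
"roger" begins with r-. The stems beginning with r- (rurnuz → rurnuzori, rogo → rogoori, renopi → renopiori) add -ori.
The other patterns: stems beginning with p- add -et; stems beginning with m- add ra- … -im around the stem; stems beginning with k-, v- or z- add -ir.
So roger → rogerori.

rogerori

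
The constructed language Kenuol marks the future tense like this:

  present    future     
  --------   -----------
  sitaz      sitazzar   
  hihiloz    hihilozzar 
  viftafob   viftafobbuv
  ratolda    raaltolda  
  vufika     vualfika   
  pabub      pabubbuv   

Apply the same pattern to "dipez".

dipezzar

vufika and sitaz both have last vowel 'a' yet inflect differently (vualfika, sitazzar), so the last vowel is not what conditions the rule; the final letter is.
"dipez" ends in -z. The stems ending in -z (sitaz → sitazzar, hihiloz → hihilozzar) double the final consonant and add -ar.
The other patterns: stems ending in -a insert -al- after the first vowel; stems ending in -b double the final consonant and add -uv.
So dipez → dipezzar.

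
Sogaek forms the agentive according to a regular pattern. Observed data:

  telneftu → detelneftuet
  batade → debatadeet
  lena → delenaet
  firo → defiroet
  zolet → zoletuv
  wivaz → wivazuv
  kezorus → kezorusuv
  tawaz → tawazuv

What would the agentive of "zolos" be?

zolosuv

batade and zolet both have last vowel 'e' yet inflect differently (debatadeet, zoletuv), so the last vowel is not what conditions the rule; whether the stem ends in a vowel or a consonant is.
"zolos" ends in a consonant. The stems ending in a consonant (zolet → zoletuv, wivaz → wivazuv, kezorus → kezorusuv) add -uv.
The other pattern: stems ending in a vowel add de- … -et around the stem.
So zolos → zolosuv.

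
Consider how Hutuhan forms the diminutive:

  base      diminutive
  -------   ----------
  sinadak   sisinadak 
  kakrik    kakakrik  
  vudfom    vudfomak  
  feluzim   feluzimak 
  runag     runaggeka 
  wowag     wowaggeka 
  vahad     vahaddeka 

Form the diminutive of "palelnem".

kakrik and feluzim both have last vowel 'i' yet inflect differently (kakakrik, feluzimak), so the last vowel is not what conditions the rule; the final letter is.
"palelnem" ends in -m. The stems ending in -m (vudfom → vudfomak, feluzim → feluzimak) add -ak.
The other patterns: stems ending in -k repeat the first consonant+vowel as a prefix; stems ending in -d or -g double the final consonant and add -eka.
So palelnem → palelnemak.

palelnemak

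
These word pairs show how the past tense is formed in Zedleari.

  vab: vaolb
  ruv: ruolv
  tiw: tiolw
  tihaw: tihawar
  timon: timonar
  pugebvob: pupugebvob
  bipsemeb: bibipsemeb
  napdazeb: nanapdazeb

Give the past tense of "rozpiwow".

"rozpiwow" has 3 vowels. The stems with 3 vowels (pugebvob → pupugebvob, bipsemeb → bibipsemeb, napdazeb → nanapdazeb) repeat the first consonant+vowel as a prefix.
The other patterns: stems with 1 vowel insert -ol- after the first vowel; stems with 2 vowels add -ar.
So rozpiwow → rorozpiwow.

rorozpiwow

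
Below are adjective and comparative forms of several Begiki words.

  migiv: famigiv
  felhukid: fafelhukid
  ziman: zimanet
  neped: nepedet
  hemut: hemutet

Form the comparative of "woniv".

felhukid and neped both end in -d yet inflect differently (fafelhukid, nepedet), so the final letter is not what conditions the rule; the last vowel is.
"woniv" has last vowel 'i'. The stems whose last vowel is 'i' (migiv → famigiv, felhukid → fafelhukid) add the prefix fa-.
The other pattern: stems whose last vowel is 'a', 'e' or 'u' add -et.
So woniv → fawoniv.

fawoniv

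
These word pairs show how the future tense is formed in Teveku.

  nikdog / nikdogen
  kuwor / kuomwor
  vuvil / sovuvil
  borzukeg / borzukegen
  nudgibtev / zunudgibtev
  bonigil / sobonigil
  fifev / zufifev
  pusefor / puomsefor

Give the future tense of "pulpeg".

pulpegen

fifev and borzukeg both have last vowel 'e' yet inflect differently (zufifev, borzukegen), so the last vowel is not what conditions the rule; the final letter is.
"pulpeg" ends in -g. The stems ending in -g (nikdog → nikdogen, borzukeg → borzukegen) add -en.
The other patterns: stems ending in -v add the prefix zu-; stems ending in -r insert -om- after the first vowel; stems ending in -l add the prefix so-.
So pulpeg → pulpegen.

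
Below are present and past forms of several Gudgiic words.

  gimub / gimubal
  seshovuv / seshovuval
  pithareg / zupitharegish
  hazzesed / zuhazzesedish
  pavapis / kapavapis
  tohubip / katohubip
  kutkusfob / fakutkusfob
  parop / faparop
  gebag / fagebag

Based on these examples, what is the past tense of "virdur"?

virdural

gimub and kutkusfob both end in -b yet inflect differently (gimubal, fakutkusfob), so the final letter is not what conditions the rule; the last vowel is.
"virdur" has last vowel 'u'. The stems whose last vowel is 'u' (gimub → gimubal, seshovuv → seshovuval) add -al.
So virdur → virdural.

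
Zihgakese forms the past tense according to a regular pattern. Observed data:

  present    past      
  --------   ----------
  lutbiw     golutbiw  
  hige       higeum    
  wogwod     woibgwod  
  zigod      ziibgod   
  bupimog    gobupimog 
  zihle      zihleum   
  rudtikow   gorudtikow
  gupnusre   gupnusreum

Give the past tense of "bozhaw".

gobozhaw

wogwod and bupimog both have last vowel 'o' yet inflect differently (woibgwod, gobupimog), so the last vowel is not what conditions the rule; the final letter is.
"bozhaw" ends in -w. The stems ending in -w (lutbiw → golutbiw, rudtikow → gorudtikow) add the prefix go-.
The other patterns: stems ending in -e add -um; stems ending in -d insert -ib- after the first vowel.
So bozhaw → gobozhaw.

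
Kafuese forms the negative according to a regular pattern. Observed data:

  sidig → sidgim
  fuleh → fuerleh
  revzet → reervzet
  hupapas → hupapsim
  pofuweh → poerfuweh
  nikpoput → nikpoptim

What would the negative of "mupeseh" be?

muerpeseh

revzet and nikpoput both end in -t yet inflect differently (reervzet, nikpoptim), so the final letter is not what conditions the rule; the last vowel is.
"mupeseh" has last vowel 'e'. The stems whose last vowel is 'e' (revzet → reervzet, fuleh → fuerleh, pofuweh → poerfuweh) insert -er- after the first vowel.
So mupeseh → muerpeseh.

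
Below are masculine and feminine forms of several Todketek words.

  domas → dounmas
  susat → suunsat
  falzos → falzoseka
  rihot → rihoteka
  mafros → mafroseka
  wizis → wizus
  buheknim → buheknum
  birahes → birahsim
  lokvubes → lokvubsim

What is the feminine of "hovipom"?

hovipomeka

domas and falzos both end in -s yet inflect differently (dounmas, falzoseka), so the final letter is not what conditions the rule; the last vowel is.
"hovipom" has last vowel 'o'. The stems whose last vowel is 'o' (falzos → falzoseka, rihot → rihoteka, mafros → mafroseka) add -eka.
So hovipom → hovipomeka.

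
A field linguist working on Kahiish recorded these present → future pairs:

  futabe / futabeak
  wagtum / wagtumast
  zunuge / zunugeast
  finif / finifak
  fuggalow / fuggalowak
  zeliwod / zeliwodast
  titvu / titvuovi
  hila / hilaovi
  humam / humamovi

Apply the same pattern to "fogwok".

fogwokak

"fogwok" begins with f-. The stems beginning with f- (fuggalow → fuggalowak, finif → finifak, futabe → futabeak) add -ak.
The other patterns: stems beginning with w- or z- add -ast; stems beginning with h- or t- add -ovi.
So fogwok → fogwokak.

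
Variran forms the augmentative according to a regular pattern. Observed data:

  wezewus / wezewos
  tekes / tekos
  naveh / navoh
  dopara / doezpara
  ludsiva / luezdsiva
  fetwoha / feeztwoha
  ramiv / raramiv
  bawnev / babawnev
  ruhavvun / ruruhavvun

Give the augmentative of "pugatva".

puezgatva

"pugatva" ends in -a. The stems ending in -a (dopara → doezpara, ludsiva → luezdsiva, fetwoha → feeztwoha) insert -ez- after the first vowel.
The other patterns: stems ending in -h or -s change the last vowel to 'o'; stems ending in -n or -v repeat the first consonant+vowel as a prefix.
So pugatva → puezgatva.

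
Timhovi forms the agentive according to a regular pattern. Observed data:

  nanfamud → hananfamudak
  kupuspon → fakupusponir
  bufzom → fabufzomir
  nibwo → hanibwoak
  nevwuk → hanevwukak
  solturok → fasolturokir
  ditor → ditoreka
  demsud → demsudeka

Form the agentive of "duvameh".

"duvameh" begins with d-. The stems beginning with d- (ditor → ditoreka, demsud → demsudeka) add -eka.
The other patterns: stems beginning with n- add ha- … -ak around the stem; stems beginning with b-, k- or s- add fa- … -ir around the stem.
So duvameh → duvameheka.

duvameheka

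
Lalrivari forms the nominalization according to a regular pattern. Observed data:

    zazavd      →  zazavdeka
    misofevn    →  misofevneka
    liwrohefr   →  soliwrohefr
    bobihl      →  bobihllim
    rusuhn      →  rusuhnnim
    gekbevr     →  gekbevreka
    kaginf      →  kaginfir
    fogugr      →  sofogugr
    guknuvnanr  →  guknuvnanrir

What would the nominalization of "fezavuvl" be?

guknuvnanr and gekbevr both end in -r yet inflect differently (guknuvnanrir, gekbevreka), so the final letter is not what conditions the rule; the second-to-last letter is.
"fezavuvl" has second-to-last letter 'v'. The stems whose second-to-last letter is 'v' (zazavd → zazavdeka, gekbevr → gekbevreka, misofevn → misofevneka) add -eka.
The other patterns: stems whose second-to-last letter is 'n' add -ir; stems whose second-to-last letter is 'h' double the final consonant and add -im; stems whose second-to-last letter is 'f' or 'g' add the prefix so-.
So fezavuvl → fezavuvleka.

fezavuvleka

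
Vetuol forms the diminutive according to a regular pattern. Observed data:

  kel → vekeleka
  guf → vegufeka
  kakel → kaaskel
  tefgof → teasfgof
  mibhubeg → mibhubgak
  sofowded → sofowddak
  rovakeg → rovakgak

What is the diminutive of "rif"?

kel and kakel both end in -l yet inflect differently (vekeleka, kaaskel), so the final letter is not what conditions the rule; the number of vowels is.
"rif" has 1 vowel. The stems with 1 vowel (kel → vekeleka, guf → vegufeka) add ve- … -eka around the stem.
The other patterns: stems with 2 vowels insert -as- after the first vowel; stems with 3 vowels delete the last vowel and add -ak.
So rif → verifeka.

verifeka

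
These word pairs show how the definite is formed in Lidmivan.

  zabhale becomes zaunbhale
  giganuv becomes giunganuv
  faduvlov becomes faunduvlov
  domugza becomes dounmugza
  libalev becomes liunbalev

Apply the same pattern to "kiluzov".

Every pair shown (zabhale → zaunbhale, giganuv → giunganuv, faduvlov → faunduvlov, …) follows the same rule: insert -un- after the first vowel.
So kiluzov → kiunluzov.

kiunluzov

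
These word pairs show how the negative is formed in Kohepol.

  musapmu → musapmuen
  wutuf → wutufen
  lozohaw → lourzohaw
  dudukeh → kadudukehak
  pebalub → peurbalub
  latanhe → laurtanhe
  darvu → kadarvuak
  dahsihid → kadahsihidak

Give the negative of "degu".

darvu and musapmu both end in -u yet inflect differently (kadarvuak, musapmuen), so the final letter is not what conditions the rule; the first letter is.
"degu" begins with d-. The stems beginning with d- (dudukeh → kadudukehak, darvu → kadarvuak, dahsihid → kadahsihidak) add ka- … -ak around the stem.
The other patterns: stems beginning with l- or p- insert -ur- after the first vowel; stems beginning with m- or w- add -en.
So degu → kadeguak.

kadeguak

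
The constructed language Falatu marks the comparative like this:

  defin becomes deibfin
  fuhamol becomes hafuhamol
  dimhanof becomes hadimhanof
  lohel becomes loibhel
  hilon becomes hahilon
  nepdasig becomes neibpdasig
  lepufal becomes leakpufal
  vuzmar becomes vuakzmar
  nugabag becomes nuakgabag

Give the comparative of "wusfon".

fuhamol and lepufal both end in -l yet inflect differently (hafuhamol, leakpufal), so the final letter is not what conditions the rule; the last vowel is.
"wusfon" has last vowel 'o'. The stems whose last vowel is 'o' (hilon → hahilon, dimhanof → hadimhanof, fuhamol → hafuhamol) add the prefix ha-.
So wusfon → hawusfon.

hawusfon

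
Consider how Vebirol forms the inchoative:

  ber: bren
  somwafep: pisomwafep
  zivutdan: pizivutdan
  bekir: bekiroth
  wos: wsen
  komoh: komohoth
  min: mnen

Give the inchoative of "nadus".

ber and bekir both end in -r yet inflect differently (bren, bekiroth), so the final letter is not what conditions the rule; the number of vowels is.
"nadus" has 2 vowels. The stems with 2 vowels (komoh → komohoth, bekir → bekiroth) add -oth.
So nadus → nadusoth.

nadusoth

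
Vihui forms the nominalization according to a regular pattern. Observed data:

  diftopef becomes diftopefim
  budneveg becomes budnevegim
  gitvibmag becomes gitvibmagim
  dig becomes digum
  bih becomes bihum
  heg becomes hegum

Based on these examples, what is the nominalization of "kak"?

kakum

"kak" has 1 vowel. The stems with 1 vowel (dig → digum, bih → bihum, heg → hegum) add -um.
The other pattern: stems with 3 vowels add -im.
So kak → kakum.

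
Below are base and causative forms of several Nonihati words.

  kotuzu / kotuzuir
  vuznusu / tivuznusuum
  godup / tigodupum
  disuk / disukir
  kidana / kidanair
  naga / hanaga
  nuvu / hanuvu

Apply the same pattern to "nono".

nuvu and vuznusu both end in -u yet inflect differently (hanuvu, tivuznusuum), so the final letter is not what conditions the rule; the first letter is.
"nono" begins with n-. The stems beginning with n- (naga → hanaga, nuvu → hanuvu) add the prefix ha-.
The other patterns: stems beginning with g- or v- add ti- … -um around the stem; stems beginning with d- or k- add -ir.
So nono → hanono.

hanono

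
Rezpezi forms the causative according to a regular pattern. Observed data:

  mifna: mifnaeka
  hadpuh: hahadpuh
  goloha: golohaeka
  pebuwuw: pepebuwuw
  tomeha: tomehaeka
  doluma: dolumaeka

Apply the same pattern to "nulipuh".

nunulipuh

mifna and hadpuh both have 2 vowels yet inflect differently (mifnaeka, hahadpuh), so the number of vowels is not what conditions the rule; the final letter is.
"nulipuh" ends in -h. The one such stem in the data (hadpuh → hahadpuh) repeats the first consonant+vowel as a prefix (as does pebuwuw), so the same rule applies.
The other pattern: stems ending in -a add -eka.
So nulipuh → nunulipuh.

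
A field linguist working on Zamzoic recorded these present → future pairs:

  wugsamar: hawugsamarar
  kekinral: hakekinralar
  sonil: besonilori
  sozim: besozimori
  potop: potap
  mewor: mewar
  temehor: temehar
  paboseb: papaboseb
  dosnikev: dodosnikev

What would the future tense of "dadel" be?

dadadel

"dadel" has last vowel 'e'. The stems whose last vowel is 'e' (paboseb → papaboseb, dosnikev → dodosnikev) repeat the first consonant+vowel as a prefix.
The other patterns: stems whose last vowel is 'a' add ha- … -ar around the stem; stems whose last vowel is 'i' add be- … -ori around the stem; stems whose last vowel is 'o' change the last vowel to 'a'.
So dadel → dadadel.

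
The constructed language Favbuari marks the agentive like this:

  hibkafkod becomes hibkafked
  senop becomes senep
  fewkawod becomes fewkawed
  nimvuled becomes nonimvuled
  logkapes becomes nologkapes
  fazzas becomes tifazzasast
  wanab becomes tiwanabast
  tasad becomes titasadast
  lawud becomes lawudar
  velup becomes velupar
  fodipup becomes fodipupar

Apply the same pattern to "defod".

hibkafkod and nimvuled both end in -d yet inflect differently (hibkafked, nonimvuled), so the final letter is not what conditions the rule; the last vowel is.
"defod" has last vowel 'o'. The stems whose last vowel is 'o' (hibkafkod → hibkafked, senop → senep, fewkawod → fewkawed) change the last vowel to 'e'.
The other patterns: stems whose last vowel is 'e' add the prefix no-; stems whose last vowel is 'a' add ti- … -ast around the stem; stems whose last vowel is 'u' add -ar.
So defod → defed.

defed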